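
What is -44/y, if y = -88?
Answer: ½ ≈ 0.50000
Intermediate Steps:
-44/y = -44/(-88) = -44*(-1/88) = ½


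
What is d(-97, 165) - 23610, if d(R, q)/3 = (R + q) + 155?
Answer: -22941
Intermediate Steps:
d(R, q) = 465 + 3*R + 3*q (d(R, q) = 3*((R + q) + 155) = 3*(155 + R + q) = 465 + 3*R + 3*q)
d(-97, 165) - 23610 = (465 + 3*(-97) + 3*165) - 23610 = (465 - 291 + 495) - 23610 = 669 - 23610 = -22941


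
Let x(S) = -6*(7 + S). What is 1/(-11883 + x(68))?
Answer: -1/12333 ≈ -8.1083e-5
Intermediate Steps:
x(S) = -42 - 6*S
1/(-11883 + x(68)) = 1/(-11883 + (-42 - 6*68)) = 1/(-11883 + (-42 - 408)) = 1/(-11883 - 450) = 1/(-12333) = -1/12333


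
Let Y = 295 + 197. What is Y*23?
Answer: 11316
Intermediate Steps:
Y = 492
Y*23 = 492*23 = 11316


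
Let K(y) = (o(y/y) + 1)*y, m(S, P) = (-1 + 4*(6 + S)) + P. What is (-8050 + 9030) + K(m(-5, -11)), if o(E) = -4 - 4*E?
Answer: 1036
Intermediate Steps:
m(S, P) = 23 + P + 4*S (m(S, P) = (-1 + (24 + 4*S)) + P = (23 + 4*S) + P = 23 + P + 4*S)
K(y) = -7*y (K(y) = ((-4 - 4*y/y) + 1)*y = ((-4 - 4*1) + 1)*y = ((-4 - 4) + 1)*y = (-8 + 1)*y = -7*y)
(-8050 + 9030) + K(m(-5, -11)) = (-8050 + 9030) - 7*(23 - 11 + 4*(-5)) = 980 - 7*(23 - 11 - 20) = 980 - 7*(-8) = 980 + 56 = 1036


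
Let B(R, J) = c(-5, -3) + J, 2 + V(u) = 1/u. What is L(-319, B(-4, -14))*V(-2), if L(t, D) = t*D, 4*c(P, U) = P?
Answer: -97295/8 ≈ -12162.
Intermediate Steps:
c(P, U) = P/4
V(u) = -2 + 1/u
B(R, J) = -5/4 + J (B(R, J) = (¼)*(-5) + J = -5/4 + J)
L(t, D) = D*t
L(-319, B(-4, -14))*V(-2) = ((-5/4 - 14)*(-319))*(-2 + 1/(-2)) = (-61/4*(-319))*(-2 - ½) = (19459/4)*(-5/2) = -97295/8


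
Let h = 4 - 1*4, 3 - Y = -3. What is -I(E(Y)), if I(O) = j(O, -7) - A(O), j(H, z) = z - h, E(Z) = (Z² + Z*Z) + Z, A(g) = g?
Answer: 85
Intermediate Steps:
Y = 6 (Y = 3 - 1*(-3) = 3 + 3 = 6)
h = 0 (h = 4 - 4 = 0)
E(Z) = Z + 2*Z² (E(Z) = (Z² + Z²) + Z = 2*Z² + Z = Z + 2*Z²)
j(H, z) = z (j(H, z) = z - 1*0 = z + 0 = z)
I(O) = -7 - O
-I(E(Y)) = -(-7 - 6*(1 + 2*6)) = -(-7 - 6*(1 + 12)) = -(-7 - 6*13) = -(-7 - 1*78) = -(-7 - 78) = -1*(-85) = 85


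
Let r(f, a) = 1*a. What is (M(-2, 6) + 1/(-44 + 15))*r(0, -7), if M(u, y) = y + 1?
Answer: -1414/29 ≈ -48.759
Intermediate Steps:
M(u, y) = 1 + y
r(f, a) = a
(M(-2, 6) + 1/(-44 + 15))*r(0, -7) = ((1 + 6) + 1/(-44 + 15))*(-7) = (7 + 1/(-29))*(-7) = (7 - 1/29)*(-7) = (202/29)*(-7) = -1414/29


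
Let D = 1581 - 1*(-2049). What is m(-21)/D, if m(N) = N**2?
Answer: 147/1210 ≈ 0.12149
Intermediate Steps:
D = 3630 (D = 1581 + 2049 = 3630)
m(-21)/D = (-21)**2/3630 = 441*(1/3630) = 147/1210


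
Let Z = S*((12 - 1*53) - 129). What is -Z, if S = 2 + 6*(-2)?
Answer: -1700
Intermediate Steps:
S = -10 (S = 2 - 12 = -10)
Z = 1700 (Z = -10*((12 - 1*53) - 129) = -10*((12 - 53) - 129) = -10*(-41 - 129) = -10*(-170) = 1700)
-Z = -1*1700 = -1700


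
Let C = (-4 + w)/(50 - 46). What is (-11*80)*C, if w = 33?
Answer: -6380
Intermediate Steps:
C = 29/4 (C = (-4 + 33)/(50 - 46) = 29/4 ≈ 7.2500)
(-11*80)*C = -11*80*(29/4) = -880*29/4 = -6380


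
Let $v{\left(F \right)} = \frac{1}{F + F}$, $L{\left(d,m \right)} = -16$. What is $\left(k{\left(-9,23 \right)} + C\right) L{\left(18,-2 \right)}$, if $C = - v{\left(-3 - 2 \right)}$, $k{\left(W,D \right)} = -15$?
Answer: $\frac{1192}{5} \approx 238.4$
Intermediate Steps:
$v{\left(F \right)} = \frac{1}{2 F}$
$C = \frac{1}{10}$ ($C = - \frac{1}{2 \left(-3 - 2\right)} = - \frac{1}{2 \left(-5\right)} = - \frac{-1}{2 \cdot 5} = \left(-1\right) \left(- \frac{1}{10}\right) = \frac{1}{10} \approx 0.1$)
$\left(k{\left(-9,23 \right)} + C\right) L{\left(18,-2 \right)} = \left(-15 + \frac{1}{10}\right) \left(-16\right) = \left(- \frac{149}{10}\right) \left(-16\right) = \frac{1192}{5}$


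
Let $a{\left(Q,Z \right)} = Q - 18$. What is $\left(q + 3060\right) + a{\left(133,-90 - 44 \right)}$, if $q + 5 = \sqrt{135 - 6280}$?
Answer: $3170 + i \sqrt{6145} \approx 3170.0 + 78.39 i$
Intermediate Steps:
$q = -5 + i \sqrt{6145}$ ($q = -5 + \sqrt{135 - 6280} = -5 + \sqrt{-6145} = -5 + i \sqrt{6145} \approx -5.0 + 78.39 i$)
$a{\left(Q,Z \right)} = -18 + Q$ ($a{\left(Q,Z \right)} = Q - 18 = -18 + Q$)
$\left(q + 3060\right) + a{\left(133,-90 - 44 \right)} = \left(\left(-5 + i \sqrt{6145}\right) + 3060\right) + \left(-18 + 133\right) = \left(3055 + i \sqrt{6145}\right) + 115 = 3170 + i \sqrt{6145}$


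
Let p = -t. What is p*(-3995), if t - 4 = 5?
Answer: 35955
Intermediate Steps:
t = 9 (t = 4 + 5 = 9)
p = -9 (p = -1*9 = -9)
p*(-3995) = -9*(-3995) = 35955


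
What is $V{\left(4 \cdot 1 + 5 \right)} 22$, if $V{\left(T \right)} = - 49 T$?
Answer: $-9702$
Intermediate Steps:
$V{\left(4 \cdot 1 + 5 \right)} 22 = - 49 \left(4 \cdot 1 + 5\right) 22 = - 49 \left(4 + 5\right) 22 = \left(-49\right) 9 \cdot 22 = \left(-441\right) 22 = -9702$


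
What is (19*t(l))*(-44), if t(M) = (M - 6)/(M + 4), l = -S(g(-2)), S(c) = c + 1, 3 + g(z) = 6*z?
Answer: -3344/9 ≈ -371.56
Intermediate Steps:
g(z) = -3 + 6*z
S(c) = 1 + c
l = 14 (l = -(1 + (-3 + 6*(-2))) = -(1 + (-3 - 12)) = -(1 - 15) = -1*(-14) = 14)
t(M) = (-6 + M)/(4 + M)
(19*t(l))*(-44) = (19*((-6 + 14)/(4 + 14)))*(-44) = (19*(8/18))*(-44) = (19*((1/18)*8))*(-44) = (19*(4/9))*(-44) = (76/9)*(-44) = -3344/9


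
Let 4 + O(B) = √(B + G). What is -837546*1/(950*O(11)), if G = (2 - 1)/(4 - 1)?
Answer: 2512638/3325 + 418773*√102/6650 ≈ 1391.7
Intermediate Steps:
G = ⅓ (G = 1/3 = 1*(⅓) = ⅓ ≈ 0.33333)
O(B) = -4 + √(⅓ + B) (O(B) = -4 + √(B + ⅓) = -4 + √(⅓ + B))
-837546*1/(950*O(11)) = -837546*1/(950*(-4 + √(3 + 9*11)/3)) = -837546*1/(950*(-4 + √(3 + 99)/3)) = -837546*1/(950*(-4 + √102/3)) = -837546*(-1/(95*(40 - 10*√102/3))) = -837546/(-3800 + 950*√102/3)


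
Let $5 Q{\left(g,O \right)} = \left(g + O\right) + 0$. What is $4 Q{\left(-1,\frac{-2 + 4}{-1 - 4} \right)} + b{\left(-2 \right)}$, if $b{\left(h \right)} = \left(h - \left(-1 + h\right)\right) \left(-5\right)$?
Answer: $- \frac{153}{25} \approx -6.12$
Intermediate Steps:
$Q{\left(g,O \right)} = \frac{O}{5} + \frac{g}{5}$ ($Q{\left(g,O \right)} = \frac{\left(g + O\right) + 0}{5} = \frac{\left(O + g\right) + 0}{5} = \frac{O + g}{5} = \frac{O}{5} + \frac{g}{5}$)
$b{\left(h \right)} = -5$ ($b{\left(h \right)} = 1 \left(-5\right) = -5$)
$4 Q{\left(-1,\frac{-2 + 4}{-1 - 4} \right)} + b{\left(-2 \right)} = 4 \left(\frac{\left(-2 + 4\right) \frac{1}{-1 - 4}}{5} + \frac{1}{5} \left(-1\right)\right) - 5 = 4 \left(\frac{2 \frac{1}{-5}}{5} - \frac{1}{5}\right) - 5 = 4 \left(\frac{2 \left(- \frac{1}{5}\right)}{5} - \frac{1}{5}\right) - 5 = 4 \left(\frac{1}{5} \left(- \frac{2}{5}\right) - \frac{1}{5}\right) - 5 = 4 \left(- \frac{2}{25} - \frac{1}{5}\right) - 5 = 4 \left(- \frac{7}{25}\right) - 5 = - \frac{28}{25} - 5 = - \frac{153}{25}$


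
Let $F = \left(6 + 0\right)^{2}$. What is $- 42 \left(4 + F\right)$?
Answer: $-1680$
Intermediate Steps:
$F = 36$ ($F = 6^{2} = 36$)
$- 42 \left(4 + F\right) = - 42 \left(4 + 36\right) = \left(-42\right) 40 = -1680$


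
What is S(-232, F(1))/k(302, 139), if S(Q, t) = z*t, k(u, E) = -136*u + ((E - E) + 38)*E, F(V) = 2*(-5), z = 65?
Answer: 65/3579 ≈ 0.018162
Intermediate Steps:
F(V) = -10
k(u, E) = -136*u + 38*E (k(u, E) = -136*u + (0 + 38)*E = -136*u + 38*E)
S(Q, t) = 65*t
S(-232, F(1))/k(302, 139) = (65*(-10))/(-136*302 + 38*139) = -650/(-41072 + 5282) = -650/(-35790) = -650*(-1/35790) = 65/3579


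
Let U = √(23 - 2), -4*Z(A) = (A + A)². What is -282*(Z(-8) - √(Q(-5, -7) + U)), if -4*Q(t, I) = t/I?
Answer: 18048 + 141*√(-35 + 196*√21)/7 ≈ 18640.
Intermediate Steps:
Q(t, I) = -t/(4*I)
Z(A) = -A² (Z(A) = -(A + A)²/4 = -4*A²/4 = -A²)
U = √21 ≈ 4.5826
-282*(Z(-8) - √(Q(-5, -7) + U)) = -282*(-1*(-8)² - √(-¼*(-5)/(-7) + √21)) = -282*(-1*64 - √(-¼*(-5)*(-⅐) + √21)) = -282*(-64 - √(-5/28 + √21)) = 18048 + 282*√(-5/28 + √21)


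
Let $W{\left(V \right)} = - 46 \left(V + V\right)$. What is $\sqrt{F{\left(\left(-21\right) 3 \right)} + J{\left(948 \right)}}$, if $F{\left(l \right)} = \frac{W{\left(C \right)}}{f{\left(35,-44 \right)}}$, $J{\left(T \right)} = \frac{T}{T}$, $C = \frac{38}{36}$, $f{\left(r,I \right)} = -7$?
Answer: $\frac{\sqrt{6559}}{21} \approx 3.8566$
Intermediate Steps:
$C = \frac{19}{18}$ ($C = 38 \cdot \frac{1}{36} = \frac{19}{18} \approx 1.0556$)
$W{\left(V \right)} = - 92 V$ ($W{\left(V \right)} = - 46 \cdot 2 V = - 92 V$)
$J{\left(T \right)} = 1$
$F{\left(l \right)} = \frac{874}{63}$ ($F{\left(l \right)} = \frac{\left(-92\right) \frac{19}{18}}{-7} = \left(- \frac{874}{9}\right) \left(- \frac{1}{7}\right) = \frac{874}{63}$)
$\sqrt{F{\left(\left(-21\right) 3 \right)} + J{\left(948 \right)}} = \sqrt{\frac{874}{63} + 1} = \sqrt{\frac{937}{63}} = \frac{\sqrt{6559}}{21}$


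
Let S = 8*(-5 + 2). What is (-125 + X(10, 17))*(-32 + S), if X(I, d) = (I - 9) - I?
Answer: 7504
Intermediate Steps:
X(I, d) = -9 (X(I, d) = (-9 + I) - I = -9)
S = -24 (S = 8*(-3) = -24)
(-125 + X(10, 17))*(-32 + S) = (-125 - 9)*(-32 - 24) = -134*(-56) = 7504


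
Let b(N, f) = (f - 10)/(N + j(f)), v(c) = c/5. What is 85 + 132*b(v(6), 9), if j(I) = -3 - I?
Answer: 875/9 ≈ 97.222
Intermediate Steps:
v(c) = c/5 (v(c) = c*(1/5) = c/5)
b(N, f) = (-10 + f)/(-3 + N - f) (b(N, f) = (f - 10)/(N + (-3 - f)) = (-10 + f)/(-3 + N - f))
85 + 132*b(v(6), 9) = 85 + 132*((10 - 1*9)/(3 + 9 - 6/5)) = 85 + 132*((10 - 9)/(3 + 9 - 1*6/5)) = 85 + 132*(1/(3 + 9 - 6/5)) = 85 + 132*(1/(54/5)) = 85 + 132*((5/54)*1) = 85 + 132*(5/54) = 85 + 110/9 = 875/9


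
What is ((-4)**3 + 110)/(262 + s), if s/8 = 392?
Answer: 23/1699 ≈ 0.013537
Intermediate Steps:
s = 3136 (s = 8*392 = 3136)
((-4)**3 + 110)/(262 + s) = ((-4)**3 + 110)/(262 + 3136) = (-64 + 110)/3398 = 46*(1/3398) = 23/1699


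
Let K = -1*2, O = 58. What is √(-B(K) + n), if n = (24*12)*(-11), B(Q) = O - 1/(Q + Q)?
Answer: I*√12905/2 ≈ 56.8*I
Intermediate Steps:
K = -2
B(Q) = 58 - 1/(2*Q) (B(Q) = 58 - 1/(Q + Q) = 58 - 1/(2*Q))
n = -3168 (n = 288*(-11) = -3168)
√(-B(K) + n) = √(-(58 - ½/(-2)) - 3168) = √(-(58 - ½*(-½)) - 3168) = √(-(58 + ¼) - 3168) = √(-1*233/4 - 3168) = √(-233/4 - 3168) = √(-12905/4) = I*√12905/2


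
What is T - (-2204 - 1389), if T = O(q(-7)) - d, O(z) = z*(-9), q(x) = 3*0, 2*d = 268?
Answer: 3459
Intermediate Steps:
d = 134 (d = (½)*268 = 134)
q(x) = 0
O(z) = -9*z
T = -134 (T = -9*0 - 1*134 = 0 - 134 = -134)
T - (-2204 - 1389) = -134 - (-2204 - 1389) = -134 - 1*(-3593) = -134 + 3593 = 3459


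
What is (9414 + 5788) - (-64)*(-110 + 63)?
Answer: 12194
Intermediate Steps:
(9414 + 5788) - (-64)*(-110 + 63) = 15202 - (-64)*(-47) = 15202 - 1*3008 = 15202 - 3008 = 12194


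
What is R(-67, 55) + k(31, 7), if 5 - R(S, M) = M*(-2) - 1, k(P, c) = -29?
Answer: 87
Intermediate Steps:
R(S, M) = 6 + 2*M (R(S, M) = 5 - (M*(-2) - 1) = 5 - (-2*M - 1) = 5 - (-1 - 2*M) = 5 + (1 + 2*M) = 6 + 2*M)
R(-67, 55) + k(31, 7) = (6 + 2*55) - 29 = (6 + 110) - 29 = 116 - 29 = 87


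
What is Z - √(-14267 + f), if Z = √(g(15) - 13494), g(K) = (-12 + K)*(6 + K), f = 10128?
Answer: I*(-√4139 + 11*√111) ≈ 51.557*I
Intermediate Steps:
Z = 11*I*√111 (Z = √((-72 + 15² - 6*15) - 13494) = √((-72 + 225 - 90) - 13494) = √(63 - 13494) = √(-13431) = 11*I*√111 ≈ 115.89*I)
Z - √(-14267 + f) = 11*I*√111 - √(-14267 + 10128) = 11*I*√111 - √(-4139) = 11*I*√111 - I*√4139 = -I*√4139 + 11*I*√111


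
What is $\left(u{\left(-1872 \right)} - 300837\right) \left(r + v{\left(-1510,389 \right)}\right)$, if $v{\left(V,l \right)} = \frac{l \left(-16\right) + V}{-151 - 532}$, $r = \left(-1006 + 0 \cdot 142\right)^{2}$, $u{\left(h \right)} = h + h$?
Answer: $- \frac{210535013543082}{683} \approx -3.0825 \cdot 10^{11}$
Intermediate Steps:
$u{\left(h \right)} = 2 h$
$r = 1012036$ ($r = \left(-1006 + 0\right)^{2} = \left(-1006\right)^{2} = 1012036$)
$v{\left(V,l \right)} = - \frac{V}{683} + \frac{16 l}{683}$ ($v{\left(V,l \right)} = \frac{- 16 l + V}{-683} = \left(V - 16 l\right) \left(- \frac{1}{683}\right) = - \frac{V}{683} + \frac{16 l}{683}$)
$\left(u{\left(-1872 \right)} - 300837\right) \left(r + v{\left(-1510,389 \right)}\right) = \left(2 \left(-1872\right) - 300837\right) \left(1012036 + \left(\left(- \frac{1}{683}\right) \left(-1510\right) + \frac{16}{683} \cdot 389\right)\right) = \left(-3744 - 300837\right) \left(1012036 + \left(\frac{1510}{683} + \frac{6224}{683}\right)\right) = - 304581 \left(1012036 + \frac{7734}{683}\right) = \left(-304581\right) \frac{691228322}{683} = - \frac{210535013543082}{683}$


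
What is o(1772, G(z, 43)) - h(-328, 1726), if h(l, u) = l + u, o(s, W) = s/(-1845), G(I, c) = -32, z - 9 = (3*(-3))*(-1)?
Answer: -2581082/1845 ≈ -1399.0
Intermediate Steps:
z = 18 (z = 9 + (3*(-3))*(-1) = 9 - 9*(-1) = 9 + 9 = 18)
o(s, W) = -s/1845 (o(s, W) = s*(-1/1845) = -s/1845)
o(1772, G(z, 43)) - h(-328, 1726) = -1/1845*1772 - (-328 + 1726) = -1772/1845 - 1*1398 = -1772/1845 - 1398 = -2581082/1845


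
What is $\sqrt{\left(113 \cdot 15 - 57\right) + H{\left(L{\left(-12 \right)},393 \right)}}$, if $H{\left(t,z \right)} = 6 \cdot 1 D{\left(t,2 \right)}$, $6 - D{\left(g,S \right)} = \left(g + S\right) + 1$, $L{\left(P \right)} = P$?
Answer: $24 \sqrt{3} \approx 41.569$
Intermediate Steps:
$D{\left(g,S \right)} = 5 - S - g$ ($D{\left(g,S \right)} = 6 - \left(\left(g + S\right) + 1\right) = 6 - \left(\left(S + g\right) + 1\right) = 6 - \left(1 + S + g\right) = 5 - S - g$)
$H{\left(t,z \right)} = 18 - 6 t$ ($H{\left(t,z \right)} = 6 \cdot 1 \left(5 - 2 - t\right) = 6 \left(5 - 2 - t\right) = 6 \left(3 - t\right) = 18 - 6 t$)
$\sqrt{\left(113 \cdot 15 - 57\right) + H{\left(L{\left(-12 \right)},393 \right)}} = \sqrt{\left(113 \cdot 15 - 57\right) + \left(18 - -72\right)} = \sqrt{\left(1695 - 57\right) + \left(18 + 72\right)} = \sqrt{1638 + 90} = \sqrt{1728} = 24 \sqrt{3}$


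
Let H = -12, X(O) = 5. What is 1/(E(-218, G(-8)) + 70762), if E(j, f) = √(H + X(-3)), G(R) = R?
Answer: 70762/5007260651 - I*√7/5007260651 ≈ 1.4132e-5 - 5.2838e-10*I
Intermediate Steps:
E(j, f) = I*√7 (E(j, f) = √(-12 + 5) = √(-7) = I*√7)
1/(E(-218, G(-8)) + 70762) = 1/(I*√7 + 70762) = 1/(70762 + I*√7)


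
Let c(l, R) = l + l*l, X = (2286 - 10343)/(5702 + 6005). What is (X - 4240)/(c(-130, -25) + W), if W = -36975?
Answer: 5516193/26282215 ≈ 0.20988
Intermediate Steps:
X = -8057/11707 ≈ -0.68822
c(l, R) = l + l**2
(X - 4240)/(c(-130, -25) + W) = (-8057/11707 - 4240)/(-130*(1 - 130) - 36975) = -49645737/(11707*(-130*(-129) - 36975)) = -49645737/(11707*(16770 - 36975)) = -49645737/11707/(-20205) = -49645737/11707*(-1/20205) = 5516193/26282215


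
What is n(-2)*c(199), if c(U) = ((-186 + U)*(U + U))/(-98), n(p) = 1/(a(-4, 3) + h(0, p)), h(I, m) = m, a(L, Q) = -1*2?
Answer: 2587/196 ≈ 13.199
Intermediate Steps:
a(L, Q) = -2
n(p) = 1/(-2 + p)
c(U) = -U*(-186 + U)/49 (c(U) = ((-186 + U)*(2*U))*(-1/98) = (2*U*(-186 + U))*(-1/98) = -U*(-186 + U)/49)
n(-2)*c(199) = ((1/49)*199*(186 - 1*199))/(-2 - 2) = ((1/49)*199*(186 - 199))/(-4) = -199*(-13)/196 = -¼*(-2587/49) = 2587/196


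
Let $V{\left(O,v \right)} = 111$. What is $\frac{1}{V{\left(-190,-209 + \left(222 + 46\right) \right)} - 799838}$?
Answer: $- \frac{1}{799727} \approx -1.2504 \cdot 10^{-6}$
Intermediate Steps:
$\frac{1}{V{\left(-190,-209 + \left(222 + 46\right) \right)} - 799838} = \frac{1}{111 - 799838} = \frac{1}{-799727} = - \frac{1}{799727}$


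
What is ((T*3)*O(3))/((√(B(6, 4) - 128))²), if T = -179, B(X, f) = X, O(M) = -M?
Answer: -1611/122 ≈ -13.205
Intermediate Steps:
((T*3)*O(3))/((√(B(6, 4) - 128))²) = ((-179*3)*(-1*3))/((√(6 - 128))²) = (-537*(-3))/((√(-122))²) = 1611/((I*√122)²) = 1611/(-122) = 1611*(-1/122) = -1611/122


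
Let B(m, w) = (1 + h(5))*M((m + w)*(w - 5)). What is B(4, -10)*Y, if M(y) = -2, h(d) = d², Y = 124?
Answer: -6448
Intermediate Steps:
B(m, w) = -52 (B(m, w) = (1 + 5²)*(-2) = (1 + 25)*(-2) = 26*(-2) = -52)
B(4, -10)*Y = -52*124 = -6448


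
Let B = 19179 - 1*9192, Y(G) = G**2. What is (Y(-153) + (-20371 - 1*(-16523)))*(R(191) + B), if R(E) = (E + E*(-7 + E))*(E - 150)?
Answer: 28534061042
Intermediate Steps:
R(E) = (-150 + E)*(E + E*(-7 + E)) (R(E) = (E + E*(-7 + E))*(-150 + E) = (-150 + E)*(E + E*(-7 + E)))
B = 9987 (B = 19179 - 9192 = 9987)
(Y(-153) + (-20371 - 1*(-16523)))*(R(191) + B) = ((-153)**2 + (-20371 - 1*(-16523)))*(191*(900 + 191**2 - 156*191) + 9987) = (23409 + (-20371 + 16523))*(191*(900 + 36481 - 29796) + 9987) = (23409 - 3848)*(191*7585 + 9987) = 19561*(1448735 + 9987) = 19561*1458722 = 28534061042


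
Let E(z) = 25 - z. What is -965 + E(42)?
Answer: -982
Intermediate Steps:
-965 + E(42) = -965 + (25 - 1*42) = -965 + (25 - 42) = -965 - 17 = -982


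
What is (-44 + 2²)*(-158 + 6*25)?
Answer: 320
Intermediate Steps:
(-44 + 2²)*(-158 + 6*25) = (-44 + 4)*(-158 + 150) = -40*(-8) = 320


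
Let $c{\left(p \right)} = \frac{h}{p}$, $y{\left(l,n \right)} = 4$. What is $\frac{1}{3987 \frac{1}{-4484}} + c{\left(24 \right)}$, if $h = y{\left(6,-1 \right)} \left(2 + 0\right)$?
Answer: $- \frac{3155}{3987} \approx -0.79132$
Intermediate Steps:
$h = 8$ ($h = 4 \left(2 + 0\right) = 4 \cdot 2 = 8$)
$c{\left(p \right)} = \frac{8}{p}$
$\frac{1}{3987 \frac{1}{-4484}} + c{\left(24 \right)} = \frac{1}{3987 \frac{1}{-4484}} + \frac{8}{24} = \frac{1}{3987 \left(- \frac{1}{4484}\right)} + 8 \cdot \frac{1}{24} = \frac{1}{- \frac{3987}{4484}} + \frac{1}{3} = - \frac{4484}{3987} + \frac{1}{3} = - \frac{3155}{3987}$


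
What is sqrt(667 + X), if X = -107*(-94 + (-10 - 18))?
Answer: sqrt(13721) ≈ 117.14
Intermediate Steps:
X = 13054 (X = -107*(-94 - 28) = -107*(-122) = 13054)
sqrt(667 + X) = sqrt(667 + 13054) = sqrt(13721)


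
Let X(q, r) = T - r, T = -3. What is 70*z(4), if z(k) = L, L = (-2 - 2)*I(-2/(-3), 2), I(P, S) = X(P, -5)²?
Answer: -1120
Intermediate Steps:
X(q, r) = -3 - r
I(P, S) = 4 (I(P, S) = (-3 - 1*(-5))² = (-3 + 5)² = 2² = 4)
L = -16 (L = (-2 - 2)*4 = -4*4 = -16)
z(k) = -16
70*z(4) = 70*(-16) = -1120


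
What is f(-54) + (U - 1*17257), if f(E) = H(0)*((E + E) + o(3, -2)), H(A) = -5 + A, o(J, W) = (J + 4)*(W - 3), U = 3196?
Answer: -13346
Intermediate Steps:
o(J, W) = (-3 + W)*(4 + J) (o(J, W) = (4 + J)*(-3 + W) = (-3 + W)*(4 + J))
f(E) = 175 - 10*E (f(E) = (-5 + 0)*((E + E) + (-12 - 3*3 + 4*(-2) + 3*(-2))) = -5*(2*E + (-12 - 9 - 8 - 6)) = -5*(2*E - 35) = -5*(-35 + 2*E) = 175 - 10*E)
f(-54) + (U - 1*17257) = (175 - 10*(-54)) + (3196 - 1*17257) = (175 + 540) + (3196 - 17257) = 715 - 14061 = -13346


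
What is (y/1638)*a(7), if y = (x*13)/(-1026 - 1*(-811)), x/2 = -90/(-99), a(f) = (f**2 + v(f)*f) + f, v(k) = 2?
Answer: -20/4257 ≈ -0.0046981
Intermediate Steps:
a(f) = f**2 + 3*f (a(f) = (f**2 + 2*f) + f = f**2 + 3*f)
x = 20/11 (x = 2*(-90/(-99)) = 2*(-90*(-1/99)) = 2*(10/11) = 20/11 ≈ 1.8182)
y = -52/473 (y = ((20/11)*13)/(-1026 - 1*(-811)) = 260/(11*(-1026 + 811)) = (260/11)/(-215) = (260/11)*(-1/215) = -52/473 ≈ -0.10994)
(y/1638)*a(7) = (-52/473/1638)*(7*(3 + 7)) = (-52/473*1/1638)*(7*10) = -2/29799*70 = -20/4257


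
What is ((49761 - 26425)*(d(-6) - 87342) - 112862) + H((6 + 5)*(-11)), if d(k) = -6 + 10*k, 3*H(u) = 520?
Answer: -6119597330/3 ≈ -2.0399e+9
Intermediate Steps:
H(u) = 520/3 (H(u) = (1/3)*520 = 520/3)
((49761 - 26425)*(d(-6) - 87342) - 112862) + H((6 + 5)*(-11)) = ((49761 - 26425)*((-6 + 10*(-6)) - 87342) - 112862) + 520/3 = (23336*((-6 - 60) - 87342) - 112862) + 520/3 = (23336*(-66 - 87342) - 112862) + 520/3 = (23336*(-87408) - 112862) + 520/3 = (-2039753088 - 112862) + 520/3 = -2039865950 + 520/3 = -6119597330/3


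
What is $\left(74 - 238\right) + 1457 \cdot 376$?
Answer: $547668$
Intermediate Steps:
$\left(74 - 238\right) + 1457 \cdot 376 = \left(74 - 238\right) + 547832 = -164 + 547832 = 547668$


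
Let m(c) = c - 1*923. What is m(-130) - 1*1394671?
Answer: -1395724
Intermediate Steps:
m(c) = -923 + c (m(c) = c - 923 = -923 + c)
m(-130) - 1*1394671 = (-923 - 130) - 1*1394671 = -1053 - 1394671 = -1395724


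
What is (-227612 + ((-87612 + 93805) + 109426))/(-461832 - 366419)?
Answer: 111993/828251 ≈ 0.13522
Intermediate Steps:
(-227612 + ((-87612 + 93805) + 109426))/(-461832 - 366419) = (-227612 + (6193 + 109426))/(-828251) = (-227612 + 115619)*(-1/828251) = -111993*(-1/828251) = 111993/828251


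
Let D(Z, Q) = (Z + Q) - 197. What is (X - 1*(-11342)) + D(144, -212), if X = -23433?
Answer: -12356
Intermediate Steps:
D(Z, Q) = -197 + Q + Z (D(Z, Q) = (Q + Z) - 197 = -197 + Q + Z)
(X - 1*(-11342)) + D(144, -212) = (-23433 - 1*(-11342)) + (-197 - 212 + 144) = (-23433 + 11342) - 265 = -12091 - 265 = -12356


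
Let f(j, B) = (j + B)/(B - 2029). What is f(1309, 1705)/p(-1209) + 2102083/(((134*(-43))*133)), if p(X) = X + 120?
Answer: -8402054438/3072664287 ≈ -2.7345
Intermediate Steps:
f(j, B) = (B + j)/(-2029 + B)
p(X) = 120 + X
f(1309, 1705)/p(-1209) + 2102083/(((134*(-43))*133)) = ((1705 + 1309)/(-2029 + 1705))/(120 - 1209) + 2102083/(((134*(-43))*133)) = (3014/(-324))/(-1089) + 2102083/((-5762*133)) = -1/324*3014*(-1/1089) + 2102083/(-766346) = -1507/162*(-1/1089) + 2102083*(-1/766346) = 137/16038 - 2102083/766346 = -8402054438/3072664287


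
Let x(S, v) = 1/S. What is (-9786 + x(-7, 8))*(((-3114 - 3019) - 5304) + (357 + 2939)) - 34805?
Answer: 79634184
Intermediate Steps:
(-9786 + x(-7, 8))*(((-3114 - 3019) - 5304) + (357 + 2939)) - 34805 = (-9786 + 1/(-7))*(((-3114 - 3019) - 5304) + (357 + 2939)) - 34805 = (-9786 - ⅐)*((-6133 - 5304) + 3296) - 34805 = -68503*(-11437 + 3296)/7 - 34805 = -68503/7*(-8141) - 34805 = 79668989 - 34805 = 79634184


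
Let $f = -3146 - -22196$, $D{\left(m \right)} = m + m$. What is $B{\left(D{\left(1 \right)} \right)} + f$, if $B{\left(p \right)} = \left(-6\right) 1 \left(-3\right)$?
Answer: $19068$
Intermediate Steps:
$D{\left(m \right)} = 2 m$
$B{\left(p \right)} = 18$ ($B{\left(p \right)} = \left(-6\right) \left(-3\right) = 18$)
$f = 19050$ ($f = -3146 + 22196 = 19050$)
$B{\left(D{\left(1 \right)} \right)} + f = 18 + 19050 = 19068$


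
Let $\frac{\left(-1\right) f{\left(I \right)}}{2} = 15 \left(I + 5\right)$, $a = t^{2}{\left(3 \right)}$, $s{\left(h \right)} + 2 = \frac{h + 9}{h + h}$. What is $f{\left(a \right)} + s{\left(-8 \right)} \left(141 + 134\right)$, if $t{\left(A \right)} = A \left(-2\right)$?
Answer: $- \frac{28755}{16} \approx -1797.2$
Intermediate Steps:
$t{\left(A \right)} = - 2 A$
$s{\left(h \right)} = -2 + \frac{9 + h}{2 h}$ ($s{\left(h \right)} = -2 + \frac{h + 9}{h + h} = -2 + \frac{9 + h}{2 h}$)
$a = 36$ ($a = \left(\left(-2\right) 3\right)^{2} = \left(-6\right)^{2} = 36$)
$f{\left(I \right)} = -150 - 30 I$ ($f{\left(I \right)} = - 2 \cdot 15 \left(I + 5\right) = - 2 \cdot 15 \left(5 + I\right) = - 2 \left(75 + 15 I\right) = -150 - 30 I$)
$f{\left(a \right)} + s{\left(-8 \right)} \left(141 + 134\right) = \left(-150 - 1080\right) + \frac{3 \left(3 - -8\right)}{2 \left(-8\right)} \left(141 + 134\right) = \left(-150 - 1080\right) + \frac{3}{2} \left(- \frac{1}{8}\right) \left(3 + 8\right) 275 = -1230 + \frac{3}{2} \left(- \frac{1}{8}\right) 11 \cdot 275 = -1230 - \frac{9075}{16} = - \frac{28755}{16}$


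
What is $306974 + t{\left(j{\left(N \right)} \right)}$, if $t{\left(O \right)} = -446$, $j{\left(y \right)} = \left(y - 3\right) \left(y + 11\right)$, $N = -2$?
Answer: $306528$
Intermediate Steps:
$j{\left(y \right)} = \left(-3 + y\right) \left(11 + y\right)$
$306974 + t{\left(j{\left(N \right)} \right)} = 306974 - 446 = 306528$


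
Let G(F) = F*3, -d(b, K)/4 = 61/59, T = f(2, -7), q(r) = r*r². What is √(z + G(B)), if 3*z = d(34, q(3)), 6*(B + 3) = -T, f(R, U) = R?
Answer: I*√356478/177 ≈ 3.3732*I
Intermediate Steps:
q(r) = r³
T = 2
d(b, K) = -244/59
B = -10/3 (B = -3 + (-1*2)/6 = -3 + (⅙)*(-2) = -3 - ⅓ = -10/3 ≈ -3.3333)
z = -244/177 (z = (⅓)*(-244/59) = -244/177 ≈ -1.3785)
G(F) = 3*F
√(z + G(B)) = √(-244/177 + 3*(-10/3)) = √(-244/177 - 10) = √(-2014/177) = I*√356478/177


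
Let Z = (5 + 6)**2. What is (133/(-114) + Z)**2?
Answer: 516961/36 ≈ 14360.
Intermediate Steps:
Z = 121 (Z = 11**2 = 121)
(133/(-114) + Z)**2 = (133/(-114) + 121)**2 = (133*(-1/114) + 121)**2 = (-7/6 + 121)**2 = (719/6)**2 = 516961/36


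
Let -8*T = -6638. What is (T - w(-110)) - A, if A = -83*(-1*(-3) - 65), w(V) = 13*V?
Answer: -11545/4 ≈ -2886.3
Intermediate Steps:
T = 3319/4 (T = -⅛*(-6638) = 3319/4 ≈ 829.75)
A = 5146 (A = -83*(3 - 65) = -83*(-62) = 5146)
(T - w(-110)) - A = (3319/4 - 13*(-110)) - 1*5146 = (3319/4 - 1*(-1430)) - 5146 = (3319/4 + 1430) - 5146 = 9039/4 - 5146 = -11545/4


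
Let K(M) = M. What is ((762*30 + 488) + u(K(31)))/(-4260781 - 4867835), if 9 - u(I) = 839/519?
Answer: -3030361/1184437926 ≈ -0.0025585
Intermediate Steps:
u(I) = 3832/519 (u(I) = 9 - 839/519 = 3832/519)
((762*30 + 488) + u(K(31)))/(-4260781 - 4867835) = ((762*30 + 488) + 3832/519)/(-4260781 - 4867835) = ((22860 + 488) + 3832/519)/(-9128616) = (23348 + 3832/519)*(-1/9128616) = (12121444/519)*(-1/9128616) = -3030361/1184437926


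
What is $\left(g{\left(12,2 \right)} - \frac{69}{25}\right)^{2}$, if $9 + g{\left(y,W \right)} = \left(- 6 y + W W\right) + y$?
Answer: $\frac{2869636}{625} \approx 4591.4$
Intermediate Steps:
$g{\left(y,W \right)} = -9 + W^{2} - 5 y$ ($g{\left(y,W \right)} = -9 + \left(\left(- 6 y + W W\right) + y\right) = -9 + \left(\left(- 6 y + W^{2}\right) + y\right) = -9 + \left(\left(W^{2} - 6 y\right) + y\right) = -9 + \left(W^{2} - 5 y\right) = -9 + W^{2} - 5 y$)
$\left(g{\left(12,2 \right)} - \frac{69}{25}\right)^{2} = \left(\left(-9 + 2^{2} - 60\right) - \frac{69}{25}\right)^{2} = \left(\left(-9 + 4 - 60\right) - \frac{69}{25}\right)^{2} = \left(-65 - \frac{69}{25}\right)^{2} = \left(- \frac{1694}{25}\right)^{2} = \frac{2869636}{625}$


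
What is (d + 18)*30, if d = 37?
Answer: 1650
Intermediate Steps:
(d + 18)*30 = (37 + 18)*30 = 55*30 = 1650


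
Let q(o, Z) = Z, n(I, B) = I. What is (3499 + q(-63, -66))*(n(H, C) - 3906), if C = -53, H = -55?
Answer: -13598113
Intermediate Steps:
(3499 + q(-63, -66))*(n(H, C) - 3906) = (3499 - 66)*(-55 - 3906) = 3433*(-3961) = -13598113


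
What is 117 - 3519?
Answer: -3402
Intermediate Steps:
117 - 3519 = -3402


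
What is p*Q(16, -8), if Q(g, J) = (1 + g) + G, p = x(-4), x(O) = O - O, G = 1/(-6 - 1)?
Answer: 0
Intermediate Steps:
G = -1/7 (G = 1/(-7) = -1/7 ≈ -0.14286)
x(O) = 0
p = 0
Q(g, J) = 6/7 + g (Q(g, J) = (1 + g) - 1/7 = 6/7 + g)
p*Q(16, -8) = 0*(6/7 + 16) = 0*(118/7) = 0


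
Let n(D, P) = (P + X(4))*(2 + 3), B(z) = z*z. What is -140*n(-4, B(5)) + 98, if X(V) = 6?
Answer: -21602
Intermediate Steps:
B(z) = z²
n(D, P) = 30 + 5*P (n(D, P) = (P + 6)*(2 + 3) = (6 + P)*5 = 30 + 5*P)
-140*n(-4, B(5)) + 98 = -140*(30 + 5*5²) + 98 = -140*(30 + 5*25) + 98 = -140*(30 + 125) + 98 = -140*155 + 98 = -21700 + 98 = -21602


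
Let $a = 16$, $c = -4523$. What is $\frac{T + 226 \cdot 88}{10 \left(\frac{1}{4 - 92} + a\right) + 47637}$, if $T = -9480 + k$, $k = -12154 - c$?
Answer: $\frac{122188}{2103063} \approx 0.0581$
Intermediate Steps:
$k = -7631$ ($k = -12154 - -4523 = -12154 + 4523 = -7631$)
$T = -17111$ ($T = -9480 - 7631 = -17111$)
$\frac{T + 226 \cdot 88}{10 \left(\frac{1}{4 - 92} + a\right) + 47637} = \frac{-17111 + 226 \cdot 88}{10 \left(\frac{1}{4 - 92} + 16\right) + 47637} = \frac{-17111 + 19888}{10 \left(\frac{1}{-88} + 16\right) + 47637} = \frac{2777}{10 \left(- \frac{1}{88} + 16\right) + 47637} = \frac{2777}{10 \cdot \frac{1407}{88} + 47637} = \frac{2777}{\frac{7035}{44} + 47637} = \frac{2777}{\frac{2103063}{44}} = 2777 \cdot \frac{44}{2103063} = \frac{122188}{2103063}$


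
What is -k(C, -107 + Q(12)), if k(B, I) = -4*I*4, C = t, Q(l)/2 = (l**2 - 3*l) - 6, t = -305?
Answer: 1552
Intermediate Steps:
Q(l) = -12 - 6*l + 2*l**2 (Q(l) = 2*((l**2 - 3*l) - 6) = 2*(-6 + l**2 - 3*l) = -12 - 6*l + 2*l**2)
C = -305
k(B, I) = -16*I
-k(C, -107 + Q(12)) = -(-16)*(-107 + (-12 - 6*12 + 2*12**2)) = -(-16)*(-107 + (-12 - 72 + 2*144)) = -(-16)*(-107 + (-12 - 72 + 288)) = -(-16)*(-107 + 204) = -(-16)*97 = -1*(-1552) = 1552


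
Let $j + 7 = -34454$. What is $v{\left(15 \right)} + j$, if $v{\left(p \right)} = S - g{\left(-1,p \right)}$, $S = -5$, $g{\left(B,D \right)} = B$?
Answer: $-34465$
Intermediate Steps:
$j = -34461$ ($j = -7 - 34454 = -34461$)
$v{\left(p \right)} = -4$ ($v{\left(p \right)} = -5 - -1 = -5 + 1 = -4$)
$v{\left(15 \right)} + j = -4 - 34461 = -34465$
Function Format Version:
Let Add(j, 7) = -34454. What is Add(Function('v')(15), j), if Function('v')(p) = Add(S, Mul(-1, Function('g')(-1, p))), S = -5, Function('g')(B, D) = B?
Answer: -34465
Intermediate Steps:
j = -34461 (j = Add(-7, -34454) = -34461)
Function('v')(p) = -4 (Function('v')(p) = Add(-5, Mul(-1, -1)) = Add(-5, 1) = -4)
Add(Function('v')(15), j) = Add(-4, -34461) = -34465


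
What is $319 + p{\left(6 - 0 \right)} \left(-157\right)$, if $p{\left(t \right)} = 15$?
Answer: $-2036$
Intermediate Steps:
$319 + p{\left(6 - 0 \right)} \left(-157\right) = 319 + 15 \left(-157\right) = 319 - 2355 = -2036$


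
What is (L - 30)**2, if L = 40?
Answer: 100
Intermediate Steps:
(L - 30)**2 = (40 - 30)**2 = 10**2 = 100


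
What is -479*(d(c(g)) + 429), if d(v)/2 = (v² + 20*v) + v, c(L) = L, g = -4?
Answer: -140347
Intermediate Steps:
d(v) = 2*v² + 42*v (d(v) = 2*((v² + 20*v) + v) = 2*(v² + 21*v) = 2*v² + 42*v)
-479*(d(c(g)) + 429) = -479*(2*(-4)*(21 - 4) + 429) = -479*(2*(-4)*17 + 429) = -479*(-136 + 429) = -479*293 = -140347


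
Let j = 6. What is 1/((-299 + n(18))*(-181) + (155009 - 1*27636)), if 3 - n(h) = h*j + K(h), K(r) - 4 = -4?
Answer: 1/200497 ≈ 4.9876e-6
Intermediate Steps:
K(r) = 0 (K(r) = 4 - 4 = 0)
n(h) = 3 - 6*h (n(h) = 3 - (h*6 + 0) = 3 - (6*h + 0) = 3 - 6*h)
1/((-299 + n(18))*(-181) + (155009 - 1*27636)) = 1/((-299 + (3 - 6*18))*(-181) + (155009 - 1*27636)) = 1/((-299 + (3 - 108))*(-181) + (155009 - 27636)) = 1/((-299 - 105)*(-181) + 127373) = 1/(-404*(-181) + 127373) = 1/(73124 + 127373) = 1/200497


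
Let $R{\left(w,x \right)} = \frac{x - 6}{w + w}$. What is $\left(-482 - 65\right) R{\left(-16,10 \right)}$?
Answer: $\frac{547}{8} \approx 68.375$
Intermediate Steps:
$R{\left(w,x \right)} = \frac{-6 + x}{2 w}$
$\left(-482 - 65\right) R{\left(-16,10 \right)} = \left(-482 - 65\right) \frac{-6 + 10}{2 \left(-16\right)} = - 547 \cdot \frac{1}{2} \left(- \frac{1}{16}\right) 4 = \left(-547\right) \left(- \frac{1}{8}\right) = \frac{547}{8}$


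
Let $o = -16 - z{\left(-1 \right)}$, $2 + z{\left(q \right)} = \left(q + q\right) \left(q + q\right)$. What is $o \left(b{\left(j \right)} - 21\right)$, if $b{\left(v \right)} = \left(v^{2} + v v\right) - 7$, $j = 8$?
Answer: $-1800$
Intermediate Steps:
$b{\left(v \right)} = -7 + 2 v^{2}$ ($b{\left(v \right)} = \left(v^{2} + v^{2}\right) - 7 = 2 v^{2} - 7 = -7 + 2 v^{2}$)
$z{\left(q \right)} = -2 + 4 q^{2}$ ($z{\left(q \right)} = -2 + \left(q + q\right) \left(q + q\right) = -2 + 2 q 2 q = -2 + 4 q^{2}$)
$o = -18$ ($o = -16 - \left(-2 + 4 \left(-1\right)^{2}\right) = -16 - \left(-2 + 4 \cdot 1\right) = -16 - \left(-2 + 4\right) = -16 - 2 = -18$)
$o \left(b{\left(j \right)} - 21\right) = - 18 \left(\left(-7 + 2 \cdot 8^{2}\right) - 21\right) = - 18 \left(\left(-7 + 2 \cdot 64\right) - 21\right) = - 18 \left(\left(-7 + 128\right) - 21\right) = - 18 \left(121 - 21\right) = \left(-18\right) 100 = -1800$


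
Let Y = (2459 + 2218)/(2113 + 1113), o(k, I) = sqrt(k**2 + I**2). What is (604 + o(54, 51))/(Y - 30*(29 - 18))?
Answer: -1948504/1059903 - 3226*sqrt(613)/353301 ≈ -2.0645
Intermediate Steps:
o(k, I) = sqrt(I**2 + k**2)
Y = 4677/3226 ≈ 1.4498
(604 + o(54, 51))/(Y - 30*(29 - 18)) = (604 + sqrt(51**2 + 54**2))/(4677/3226 - 30*(29 - 18)) = (604 + sqrt(2601 + 2916))/(4677/3226 - 30*11) = (604 + sqrt(5517))/(4677/3226 - 330) = (604 + 3*sqrt(613))/(-1059903/3226) = (604 + 3*sqrt(613))*(-3226/1059903) = -1948504/1059903 - 3226*sqrt(613)/353301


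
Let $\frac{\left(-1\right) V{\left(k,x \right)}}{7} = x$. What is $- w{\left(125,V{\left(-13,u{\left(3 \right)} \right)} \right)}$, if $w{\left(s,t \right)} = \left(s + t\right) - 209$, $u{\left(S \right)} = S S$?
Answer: $147$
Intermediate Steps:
$u{\left(S \right)} = S^{2}$
$V{\left(k,x \right)} = - 7 x$
$w{\left(s,t \right)} = -209 + s + t$
$- w{\left(125,V{\left(-13,u{\left(3 \right)} \right)} \right)} = - (-209 + 125 - 7 \cdot 3^{2}) = - (-209 + 125 - 63) = \left(-1\right) \left(-147\right) = 147$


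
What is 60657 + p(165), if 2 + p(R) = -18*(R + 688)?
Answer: 45301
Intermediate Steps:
p(R) = -12386 - 18*R (p(R) = -2 - 18*(R + 688) = -2 - 18*(688 + R) = -2 + (-12384 - 18*R) = -12386 - 18*R)
60657 + p(165) = 60657 + (-12386 - 18*165) = 60657 + (-12386 - 2970) = 60657 - 15356 = 45301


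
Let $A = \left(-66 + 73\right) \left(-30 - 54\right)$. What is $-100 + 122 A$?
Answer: $-71836$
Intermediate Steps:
$A = -588$ ($A = 7 \left(-84\right) = -588$)
$-100 + 122 A = -100 + 122 \left(-588\right) = -100 - 71736 = -71836$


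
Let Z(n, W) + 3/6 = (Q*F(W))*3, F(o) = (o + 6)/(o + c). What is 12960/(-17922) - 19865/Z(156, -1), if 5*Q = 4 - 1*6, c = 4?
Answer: 23732542/2987 ≈ 7945.3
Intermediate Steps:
Q = -2/5 (Q = (4 - 1*6)/5 = (4 - 6)/5 = (1/5)*(-2) = -2/5 ≈ -0.40000)
F(o) = (6 + o)/(4 + o) (F(o) = (o + 6)/(o + 4) = (6 + o)/(4 + o))
Z(n, W) = -1/2 - 6*(6 + W)/(5*(4 + W)) (Z(n, W) = -1/2 - 2*(6 + W)/(5*(4 + W))*3 = -1/2 - 6*(6 + W)/(5*(4 + W)))
12960/(-17922) - 19865/Z(156, -1) = 12960/(-17922) - 19865*10*(4 - 1)/(-92 - 17*(-1)) = 12960*(-1/17922) - 19865*30/(-92 + 17) = -2160/2987 - 19865/((1/10)*(1/3)*(-75)) = -2160/2987 - 19865/(-5/2) = -2160/2987 - 19865*(-2/5) = -2160/2987 + 7946 = 23732542/2987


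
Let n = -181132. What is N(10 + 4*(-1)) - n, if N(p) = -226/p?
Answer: 543283/3 ≈ 1.8109e+5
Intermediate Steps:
N(10 + 4*(-1)) - n = -226/(10 + 4*(-1)) - 1*(-181132) = -226/(10 - 4) + 181132 = -226/6 + 181132 = -226*1/6 + 181132 = -113/3 + 181132 = 543283/3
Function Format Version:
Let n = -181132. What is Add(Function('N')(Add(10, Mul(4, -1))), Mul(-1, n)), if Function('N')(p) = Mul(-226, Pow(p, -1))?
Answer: Rational(543283, 3) ≈ 1.8109e+5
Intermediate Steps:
Add(Function('N')(Add(10, Mul(4, -1))), Mul(-1, n)) = Add(Mul(-226, Pow(Add(10, Mul(4, -1)), -1)), Mul(-1, -181132)) = Add(Mul(-226, Pow(Add(10, -4), -1)), 181132) = Add(Mul(-226, Pow(6, -1)), 181132) = Add(Mul(-226, Rational(1, 6)), 181132) = Add(Rational(-113, 3), 181132) = Rational(543283, 3)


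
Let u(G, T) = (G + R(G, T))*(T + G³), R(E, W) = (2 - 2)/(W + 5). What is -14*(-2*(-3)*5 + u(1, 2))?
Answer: -462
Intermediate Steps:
R(E, W) = 0 (R(E, W) = 0/(5 + W) = 0)
u(G, T) = G*(T + G³) (u(G, T) = (G + 0)*(T + G³) = G*(T + G³))
-14*(-2*(-3)*5 + u(1, 2)) = -14*(-2*(-3)*5 + 1*(2 + 1³)) = -14*(6*5 + 1*(2 + 1)) = -14*(30 + 1*3) = -14*(30 + 3) = -14*33 = -462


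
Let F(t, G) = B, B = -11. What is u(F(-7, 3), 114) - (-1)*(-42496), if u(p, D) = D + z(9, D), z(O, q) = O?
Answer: -42373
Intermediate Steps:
F(t, G) = -11
u(p, D) = 9 + D (u(p, D) = D + 9 = 9 + D)
u(F(-7, 3), 114) - (-1)*(-42496) = (9 + 114) - (-1)*(-42496) = 123 - 1*42496 = 123 - 42496 = -42373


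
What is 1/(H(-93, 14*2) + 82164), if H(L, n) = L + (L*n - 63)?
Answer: 1/79404 ≈ 1.2594e-5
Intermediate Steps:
H(L, n) = -63 + L + L*n (H(L, n) = L + (-63 + L*n) = -63 + L + L*n)
1/(H(-93, 14*2) + 82164) = 1/((-63 - 93 - 1302*2) + 82164) = 1/((-63 - 93 - 93*28) + 82164) = 1/((-63 - 93 - 2604) + 82164) = 1/(-2760 + 82164) = 1/79404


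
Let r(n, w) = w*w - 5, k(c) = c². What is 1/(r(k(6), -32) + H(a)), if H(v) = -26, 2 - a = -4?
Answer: 1/993 ≈ 0.0010071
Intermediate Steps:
r(n, w) = -5 + w² (r(n, w) = w² - 5 = -5 + w²)
a = 6 (a = 2 - 1*(-4) = 2 + 4 = 6)
1/(r(k(6), -32) + H(a)) = 1/((-5 + (-32)²) - 26) = 1/((-5 + 1024) - 26) = 1/(1019 - 26) = 1/993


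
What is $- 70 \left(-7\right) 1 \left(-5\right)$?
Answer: $-2450$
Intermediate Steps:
$- 70 \left(-7\right) 1 \left(-5\right) = - 70 \left(\left(-7\right) \left(-5\right)\right) = \left(-70\right) 35 = -2450$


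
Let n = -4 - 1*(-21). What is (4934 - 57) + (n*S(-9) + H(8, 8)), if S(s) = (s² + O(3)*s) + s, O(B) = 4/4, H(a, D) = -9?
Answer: 5939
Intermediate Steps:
O(B) = 1 (O(B) = 4*(¼) = 1)
S(s) = s² + 2*s (S(s) = (s² + 1*s) + s = (s² + s) + s = (s + s²) + s = s² + 2*s)
n = 17 (n = -4 + 21 = 17)
(4934 - 57) + (n*S(-9) + H(8, 8)) = (4934 - 57) + (17*(-9*(2 - 9)) - 9) = 4877 + (17*(-9*(-7)) - 9) = 4877 + (17*63 - 9) = 4877 + (1071 - 9) = 4877 + 1062 = 5939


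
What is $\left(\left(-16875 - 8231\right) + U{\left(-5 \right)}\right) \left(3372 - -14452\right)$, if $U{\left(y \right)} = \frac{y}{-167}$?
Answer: $- \frac{74730631328}{167} \approx -4.4749 \cdot 10^{8}$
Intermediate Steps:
$U{\left(y \right)} = - \frac{y}{167}$ ($U{\left(y \right)} = y \left(- \frac{1}{167}\right) = - \frac{y}{167}$)
$\left(\left(-16875 - 8231\right) + U{\left(-5 \right)}\right) \left(3372 - -14452\right) = \left(\left(-16875 - 8231\right) - - \frac{5}{167}\right) \left(3372 - -14452\right) = \left(-25106 + \frac{5}{167}\right) \left(3372 + 14452\right) = \left(- \frac{4192697}{167}\right) 17824 = - \frac{74730631328}{167}$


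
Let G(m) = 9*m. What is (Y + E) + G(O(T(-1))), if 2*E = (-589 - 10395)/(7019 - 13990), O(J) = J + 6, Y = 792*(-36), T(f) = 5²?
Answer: -196806751/6971 ≈ -28232.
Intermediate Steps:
T(f) = 25
Y = -28512
O(J) = 6 + J
E = 5492/6971 (E = ((-589 - 10395)/(7019 - 13990))/2 = (-10984/(-6971))/2 = (-10984*(-1/6971))/2 = (½)*(10984/6971) = 5492/6971 ≈ 0.78784)
(Y + E) + G(O(T(-1))) = (-28512 + 5492/6971) + 9*(6 + 25) = -198751660/6971 + 9*31 = -198751660/6971 + 279 = -196806751/6971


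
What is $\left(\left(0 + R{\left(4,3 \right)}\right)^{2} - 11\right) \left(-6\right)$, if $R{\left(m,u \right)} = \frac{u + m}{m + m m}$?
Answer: $\frac{13053}{200} \approx 65.265$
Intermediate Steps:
$R{\left(m,u \right)} = \frac{m + u}{m + m^{2}}$
$\left(\left(0 + R{\left(4,3 \right)}\right)^{2} - 11\right) \left(-6\right) = \left(\left(0 + \frac{4 + 3}{4 \left(1 + 4\right)}\right)^{2} - 11\right) \left(-6\right) = \left(\left(0 + \frac{1}{4} \cdot \frac{1}{5} \cdot 7\right)^{2} - 11\right) \left(-6\right) = \left(\left(0 + \frac{7}{20}\right)^{2} - 11\right) \left(-6\right) = \left(\left(\frac{7}{20}\right)^{2} - 11\right) \left(-6\right) = \left(\frac{49}{400} - 11\right) \left(-6\right) = \left(- \frac{4351}{400}\right) \left(-6\right) = \frac{13053}{200}$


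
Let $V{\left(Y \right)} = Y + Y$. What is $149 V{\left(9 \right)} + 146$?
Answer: $2828$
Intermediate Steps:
$V{\left(Y \right)} = 2 Y$
$149 V{\left(9 \right)} + 146 = 149 \cdot 2 \cdot 9 + 146 = 149 \cdot 18 + 146 = 2682 + 146 = 2828$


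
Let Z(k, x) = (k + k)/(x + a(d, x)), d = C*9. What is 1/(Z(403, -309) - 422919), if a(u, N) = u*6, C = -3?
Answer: -471/199195655 ≈ -2.3645e-6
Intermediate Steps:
d = -27 (d = -3*9 = -27)
a(u, N) = 6*u
Z(k, x) = 2*k/(-162 + x) (Z(k, x) = (k + k)/(x + 6*(-27)) = (2*k)/(x - 162) = (2*k)/(-162 + x) = 2*k/(-162 + x))
1/(Z(403, -309) - 422919) = 1/(2*403/(-162 - 309) - 422919) = 1/(2*403/(-471) - 422919) = 1/(2*403*(-1/471) - 422919) = 1/(-806/471 - 422919) = 1/(-199195655/471) = -471/199195655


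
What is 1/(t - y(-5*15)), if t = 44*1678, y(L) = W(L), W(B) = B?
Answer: 1/73907 ≈ 1.3531e-5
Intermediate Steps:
y(L) = L
t = 73832
1/(t - y(-5*15)) = 1/(73832 - (-5)*15) = 1/(73832 - 1*(-75)) = 1/(73832 + 75) = 1/73907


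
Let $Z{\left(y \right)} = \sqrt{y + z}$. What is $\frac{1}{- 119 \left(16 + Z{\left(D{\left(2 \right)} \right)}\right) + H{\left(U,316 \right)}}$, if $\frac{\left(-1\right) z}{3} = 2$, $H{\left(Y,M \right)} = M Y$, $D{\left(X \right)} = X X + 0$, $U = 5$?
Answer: $\frac{i}{- 324 i + 119 \sqrt{2}} \approx -0.0024306 + 0.0012625 i$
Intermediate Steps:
$D{\left(X \right)} = X^{2}$ ($D{\left(X \right)} = X^{2} + 0 = X^{2}$)
$z = -6$ ($z = \left(-3\right) 2 = -6$)
$Z{\left(y \right)} = \sqrt{-6 + y}$ ($Z{\left(y \right)} = \sqrt{y - 6} = \sqrt{-6 + y}$)
$\frac{1}{- 119 \left(16 + Z{\left(D{\left(2 \right)} \right)}\right) + H{\left(U,316 \right)}} = \frac{1}{- 119 \left(16 + \sqrt{-6 + 2^{2}}\right) + 316 \cdot 5} = \frac{1}{- 119 \left(16 + \sqrt{-6 + 4}\right) + 1580} = \frac{1}{- 119 \left(16 + \sqrt{-2}\right) + 1580} = \frac{1}{- 119 \left(16 + i \sqrt{2}\right) + 1580} = \frac{1}{\left(-1904 - 119 i \sqrt{2}\right) + 1580} = \frac{1}{-324 - 119 i \sqrt{2}}$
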